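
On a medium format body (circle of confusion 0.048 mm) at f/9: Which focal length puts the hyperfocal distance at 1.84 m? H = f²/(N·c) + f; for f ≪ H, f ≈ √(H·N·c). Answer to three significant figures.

28.0 mm

From H = f²/(N·c) + f, with f ≪ H: f ≈ √(H·N·c) = √(1840 × 9 × 0.048) = √794.88 ≈ 28.19 mm.
Exact: f² + N·c·f − N·c·H = 0 ⇒ f = (−N·c + √((N·c)² + 4·N·c·H))/2 = (−0.432 + √3179.7)/2 ≈ 27.978 mm ≈ 28.0 mm.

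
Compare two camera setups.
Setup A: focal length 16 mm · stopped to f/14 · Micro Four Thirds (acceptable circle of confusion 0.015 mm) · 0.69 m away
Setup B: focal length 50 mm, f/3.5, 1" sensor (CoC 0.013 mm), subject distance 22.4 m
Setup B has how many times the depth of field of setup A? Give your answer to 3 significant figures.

19.9

Setup A: H = 16²/(14×0.015) + 16 ≈ 1235.0 mm; DoF = Df − Dn = 1543.2 − 444.3 ≈ 1098.9 mm.
Setup B: H = 50²/(3.5×0.013) + 50 ≈ 54995.1 mm; DoF = Df − Dn = 37759 − 15923 ≈ 21836 mm.
Ratio = 21836 / 1098.9 ≈ 19.9.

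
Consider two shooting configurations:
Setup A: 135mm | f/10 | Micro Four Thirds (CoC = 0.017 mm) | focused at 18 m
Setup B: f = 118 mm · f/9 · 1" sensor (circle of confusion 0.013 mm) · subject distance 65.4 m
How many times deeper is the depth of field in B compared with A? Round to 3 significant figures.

Setup A: H = 135²/(10×0.017) + 135 ≈ 107340.9 mm; DoF = Df − Dn = 21599.4 − 15428.9 ≈ 6170.5 mm.
Setup B: H = 118²/(9×0.013) + 118 ≈ 119126.5 mm; DoF = Df − Dn = 144866 − 42233 ≈ 102633 mm.
Ratio = 102633 / 6170.5 ≈ 16.6.

16.6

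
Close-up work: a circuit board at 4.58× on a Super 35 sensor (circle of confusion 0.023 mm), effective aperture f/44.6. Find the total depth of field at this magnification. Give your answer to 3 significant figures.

0.0978 mm

At magnification m, DoF ≈ 2·N_eff·c/m² = 2 × 44.6 × 0.023 / 4.58² = 2.052 / 20.98 ≈ 0.0978 mm.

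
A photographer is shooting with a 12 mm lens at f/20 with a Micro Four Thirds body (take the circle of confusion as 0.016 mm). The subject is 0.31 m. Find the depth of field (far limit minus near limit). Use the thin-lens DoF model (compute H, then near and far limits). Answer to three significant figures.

Hyperfocal distance H = f²/(N·c) + f = 12²/(20 × 0.016) + 12 = 144/0.32 + 12 ≈ 462.0 mm ≈ 0.462 m.
Near limit Dn = s·(H − f)/(H + s − 2f) = 310 × (462.0 − 12) / (462.0 + 310 − 2 × 12) = 310 × 450.0 / 748.0 ≈ 186.50 mm.
Far limit Df = s·(H − f)/(H − s) = 310 × (462.0 − 12) / (462.0 − 310) = 310 × 450.0 / 152.0 ≈ 917.76 mm.
Depth of field = Df − Dn = 917.76 − 186.50 ≈ 731.26 mm ≈ 0.731 m.

0.731 m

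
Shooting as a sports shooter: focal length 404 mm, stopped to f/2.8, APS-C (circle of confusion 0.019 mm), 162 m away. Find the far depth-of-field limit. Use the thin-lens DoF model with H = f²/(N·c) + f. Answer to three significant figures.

Hyperfocal distance H = f²/(N·c) + f = 404²/(2.8 × 0.019) + 404 = 163216/0.0532 + 404 ≈ 3068373.9 mm ≈ 3068 m.
Far limit Df = s·(H − f)/(H − s) = 162000 × (3068373.9 − 404) / (3068373.9 − 162000) = 162000 × 3067969.9 / 2906373.9 ≈ 171007 mm ≈ 171 m.

171 m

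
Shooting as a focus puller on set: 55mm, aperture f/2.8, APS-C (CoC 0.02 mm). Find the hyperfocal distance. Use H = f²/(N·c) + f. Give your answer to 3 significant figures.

54.1 m

Hyperfocal distance H = f²/(N·c) + f = 55²/(2.8 × 0.02) + 55 = 3025/0.056 + 55 ≈ 54072.9 mm ≈ 54.1 m.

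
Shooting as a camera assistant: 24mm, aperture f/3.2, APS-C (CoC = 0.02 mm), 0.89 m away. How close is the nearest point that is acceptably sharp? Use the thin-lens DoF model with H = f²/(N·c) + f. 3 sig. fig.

Hyperfocal distance H = f²/(N·c) + f = 24²/(3.2 × 0.02) + 24 = 576/0.064 + 24 ≈ 9024.0 mm ≈ 9.024 m.
Near limit Dn = s·(H − f)/(H + s − 2f) = 890 × (9024.0 − 24) / (9024.0 + 890 − 2 × 24) = 890 × 9000.0 / 9866.0 ≈ 811.88 mm ≈ 0.812 m.

0.812 m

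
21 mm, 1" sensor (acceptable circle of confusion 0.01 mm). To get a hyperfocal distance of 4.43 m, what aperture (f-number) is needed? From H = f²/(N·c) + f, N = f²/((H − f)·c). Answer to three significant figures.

f/10

Rearrange H = f²/(N·c) + f for N: N = f² / ((H − f)·c).
N = 21² / ((4430 − 21) × 0.01) = 441 / 44.09 ≈ 10.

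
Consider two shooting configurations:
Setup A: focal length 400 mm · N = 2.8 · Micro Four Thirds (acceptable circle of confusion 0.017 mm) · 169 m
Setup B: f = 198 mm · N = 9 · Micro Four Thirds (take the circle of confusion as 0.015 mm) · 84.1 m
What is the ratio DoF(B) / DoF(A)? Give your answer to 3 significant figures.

3.12

Setup A: H = 400²/(2.8×0.017) + 400 ≈ 3361744.5 mm; DoF = Df − Dn = 177924 − 160928 ≈ 16996 mm.
Setup B: H = 198²/(9×0.015) + 198 ≈ 290598.0 mm; DoF = Df − Dn = 118271 − 65248 ≈ 53023 mm.
Ratio = 53023 / 16996 ≈ 3.12.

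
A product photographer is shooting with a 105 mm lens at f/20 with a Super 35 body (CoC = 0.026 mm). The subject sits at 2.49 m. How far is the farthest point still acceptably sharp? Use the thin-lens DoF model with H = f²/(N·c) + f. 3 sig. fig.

Hyperfocal distance H = f²/(N·c) + f = 105²/(20 × 0.026) + 105 = 11025/0.52 + 105 ≈ 21306.9 mm ≈ 21.31 m.
Far limit Df = s·(H − f)/(H − s) = 2490 × (21306.9 − 105) / (21306.9 − 2490) = 2490 × 21201.9 / 18816.9 ≈ 2805.6 mm ≈ 2.81 m.

2.81 m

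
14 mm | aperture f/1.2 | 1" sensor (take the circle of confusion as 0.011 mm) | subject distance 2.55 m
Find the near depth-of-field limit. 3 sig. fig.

2.18 m

Hyperfocal distance H = f²/(N·c) + f = 14²/(1.2 × 0.011) + 14 = 196/0.0132 + 14 ≈ 14862.5 mm ≈ 14.86 m.
Near limit Dn = s·(H − f)/(H + s − 2f) = 2550 × (14862.5 − 14) / (14862.5 + 2550 − 2 × 14) = 2550 × 14848.5 / 17384.5 ≈ 2178.0 mm ≈ 2.18 m.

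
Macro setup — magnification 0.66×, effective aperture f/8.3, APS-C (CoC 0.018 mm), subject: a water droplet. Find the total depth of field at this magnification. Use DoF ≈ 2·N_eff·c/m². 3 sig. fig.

At magnification m, DoF ≈ 2·N_eff·c/m² = 2 × 8.3 × 0.018 / 0.66² = 0.2988 / 0.4356 ≈ 0.686 mm.

0.686 mm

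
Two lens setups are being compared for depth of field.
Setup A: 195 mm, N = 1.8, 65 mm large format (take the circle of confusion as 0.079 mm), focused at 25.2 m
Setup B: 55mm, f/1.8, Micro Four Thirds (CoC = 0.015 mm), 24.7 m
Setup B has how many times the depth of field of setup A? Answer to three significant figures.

Setup A: H = 195²/(1.8×0.079) + 195 ≈ 267600.1 mm; DoF = Df − Dn = 27799.5 − 23045.1 ≈ 4754.4 mm.
Setup B: H = 55²/(1.8×0.015) + 55 ≈ 112092.0 mm; DoF = Df − Dn = 31666 − 20246 ≈ 11420 mm.
Ratio = 11420 / 4754.4 ≈ 2.40.

2.40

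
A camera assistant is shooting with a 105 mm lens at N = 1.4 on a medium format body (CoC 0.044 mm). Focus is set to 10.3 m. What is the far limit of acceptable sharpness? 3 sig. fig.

10.9 m

Hyperfocal distance H = f²/(N·c) + f = 105²/(1.4 × 0.044) + 105 = 11025/0.0616 + 105 ≈ 179082.3 mm ≈ 179.1 m.
Far limit Df = s·(H − f)/(H − s) = 10300 × (179082.3 − 105) / (179082.3 − 10300) = 10300 × 178977.3 / 168782.3 ≈ 10922 mm ≈ 10.9 m.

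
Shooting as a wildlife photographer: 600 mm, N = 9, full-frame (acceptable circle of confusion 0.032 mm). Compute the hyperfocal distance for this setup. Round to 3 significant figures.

Hyperfocal distance H = f²/(N·c) + f = 600²/(9 × 0.032) + 600 = 360000/0.288 + 600 ≈ 1250600.0 mm ≈ 1250 m.

1250 m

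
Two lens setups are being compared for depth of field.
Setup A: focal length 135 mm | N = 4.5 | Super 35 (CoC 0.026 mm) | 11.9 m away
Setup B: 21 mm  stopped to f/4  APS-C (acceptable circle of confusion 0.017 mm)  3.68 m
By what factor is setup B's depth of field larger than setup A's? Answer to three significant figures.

Setup A: H = 135²/(4.5×0.026) + 135 ≈ 155904.2 mm; DoF = Df − Dn = 12872.2 − 11064.3 ≈ 1807.9 mm.
Setup B: H = 21²/(4×0.017) + 21 ≈ 6506.3 mm; DoF = Df − Dn = 8444.2 − 2352.6 ≈ 6091.6 mm.
Ratio = 6091.6 / 1807.9 ≈ 3.37.

3.37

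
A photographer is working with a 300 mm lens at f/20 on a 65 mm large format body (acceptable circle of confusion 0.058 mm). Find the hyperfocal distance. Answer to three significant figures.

77.9 m

Hyperfocal distance H = f²/(N·c) + f = 300²/(20 × 0.058) + 300 = 90000/1.16 + 300 ≈ 77886.2 mm ≈ 77.9 m.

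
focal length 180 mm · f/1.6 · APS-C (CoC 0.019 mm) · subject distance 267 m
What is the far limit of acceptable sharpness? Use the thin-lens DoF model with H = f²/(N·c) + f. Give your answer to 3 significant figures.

356 m

Hyperfocal distance H = f²/(N·c) + f = 180²/(1.6 × 0.019) + 180 = 32400/0.0304 + 180 ≈ 1065969.5 mm ≈ 1066 m.
Far limit Df = s·(H − f)/(H − s) = 267000 × (1065969.5 − 180) / (1065969.5 − 267000) = 267000 × 1065789.5 / 798969.5 ≈ 356166 mm ≈ 356 m.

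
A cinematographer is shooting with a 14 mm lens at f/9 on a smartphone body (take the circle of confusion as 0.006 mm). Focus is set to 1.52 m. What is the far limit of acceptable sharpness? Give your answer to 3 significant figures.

Hyperfocal distance H = f²/(N·c) + f = 14²/(9 × 0.006) + 14 = 196/0.054 + 14 ≈ 3643.6 mm ≈ 3.644 m.
Far limit Df = s·(H − f)/(H − s) = 1520 × (3643.6 − 14) / (3643.6 − 1520) = 1520 × 3629.6 / 2123.6 ≈ 2597.9 mm ≈ 2.60 m.

2.60 m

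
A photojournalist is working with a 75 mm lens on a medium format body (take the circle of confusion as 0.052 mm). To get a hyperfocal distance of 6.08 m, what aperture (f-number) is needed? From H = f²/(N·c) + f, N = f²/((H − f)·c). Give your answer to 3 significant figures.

Rearrange H = f²/(N·c) + f for N: N = f² / ((H − f)·c).
N = 75² / ((6080 − 75) × 0.052) = 5625 / 312.3 ≈ 18.

f/18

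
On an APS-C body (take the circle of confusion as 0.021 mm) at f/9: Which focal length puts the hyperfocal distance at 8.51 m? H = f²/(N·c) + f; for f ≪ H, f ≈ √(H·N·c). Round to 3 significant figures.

40.0 mm

From H = f²/(N·c) + f, with f ≪ H: f ≈ √(H·N·c) = √(8510 × 9 × 0.021) = √1608.4 ≈ 40.10 mm.
Exact: f² + N·c·f − N·c·H = 0 ⇒ f = (−N·c + √((N·c)² + 4·N·c·H))/2 = (−0.189 + √6433.6)/2 ≈ 40.010 mm ≈ 40.0 mm.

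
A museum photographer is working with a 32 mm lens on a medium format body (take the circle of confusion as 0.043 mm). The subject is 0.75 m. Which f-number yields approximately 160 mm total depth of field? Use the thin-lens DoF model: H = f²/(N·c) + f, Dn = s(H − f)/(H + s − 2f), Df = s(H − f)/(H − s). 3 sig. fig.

Write h = H − f = f²/(N·c). The thin-lens limits are Dn = s·h/(h + (s−f)) and Df = s·h/(h − (s−f)), so DoF = Df − Dn = 2·s·(s−f)·h / (h² − (s−f)²).
That is a quadratic in h: DoF·h² − 2·s·(s−f)·h − DoF·(s−f)² = 0 ⇒ h = (s−f)·(s + √(s² + DoF²)) / DoF = 718 × (750 + √(750² + 160²)) / 160 = 718 × (750 + 766.877) / 160 ≈ 6807.0 mm.
Then N = f²/(c·h) = 32² / (0.043 × 6807.0) = 1024 / 292.70 ≈ 3.50.

f/3.50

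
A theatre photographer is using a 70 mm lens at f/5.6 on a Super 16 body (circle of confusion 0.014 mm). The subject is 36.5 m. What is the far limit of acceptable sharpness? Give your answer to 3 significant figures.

Hyperfocal distance H = f²/(N·c) + f = 70²/(5.6 × 0.014) + 70 = 4900/0.0784 + 70 ≈ 62570.0 mm ≈ 62.57 m.
Far limit Df = s·(H − f)/(H − s) = 36500 × (62570.0 − 70) / (62570.0 − 36500) = 36500 × 62500.0 / 26070.0 ≈ 87505 mm ≈ 87.5 m.

87.5 m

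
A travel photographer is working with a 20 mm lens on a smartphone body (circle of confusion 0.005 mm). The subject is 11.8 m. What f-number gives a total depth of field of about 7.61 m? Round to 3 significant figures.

Write h = H − f = f²/(N·c). The thin-lens limits are Dn = s·h/(h + (s−f)) and Df = s·h/(h − (s−f)), so DoF = Df − Dn = 2·s·(s−f)·h / (h² − (s−f)²).
That is a quadratic in h: DoF·h² − 2·s·(s−f)·h − DoF·(s−f)² = 0 ⇒ h = (s−f)·(s + √(s² + DoF²)) / DoF = 11780 × (11800 + √(11800² + 7610²)) / 7610 = 11780 × (11800 + 14041.1) / 7610 ≈ 40001 mm.
Then N = f²/(c·h) = 20² / (0.005 × 40001) = 400 / 200.01 ≈ 2.00.

f/2.00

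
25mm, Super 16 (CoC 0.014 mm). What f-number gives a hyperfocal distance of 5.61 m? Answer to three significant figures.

f/7.99

Rearrange H = f²/(N·c) + f for N: N = f² / ((H − f)·c).
N = 25² / ((5610 − 25) × 0.014) = 625 / 78.19 ≈ 7.99.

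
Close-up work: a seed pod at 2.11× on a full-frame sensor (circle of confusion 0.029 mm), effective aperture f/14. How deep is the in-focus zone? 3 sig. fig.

0.182 mm

At magnification m, DoF ≈ 2·N_eff·c/m² = 2 × 14 × 0.029 / 2.11² = 0.812 / 4.452 ≈ 0.182 mm.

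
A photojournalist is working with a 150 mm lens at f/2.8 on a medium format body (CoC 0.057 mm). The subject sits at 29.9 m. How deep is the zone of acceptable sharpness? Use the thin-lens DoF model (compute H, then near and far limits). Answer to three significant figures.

Hyperfocal distance H = f²/(N·c) + f = 150²/(2.8 × 0.057) + 150 = 22500/0.1596 + 150 ≈ 141127.4 mm ≈ 141.1 m.
Near limit Dn = s·(H − f)/(H + s − 2f) = 29900 × (141127.4 − 150) / (141127.4 + 29900 − 2 × 150) = 29900 × 140977.4 / 170727.4 ≈ 24690 mm.
Far limit Df = s·(H − f)/(H − s) = 29900 × (141127.4 − 150) / (141127.4 − 29900) = 29900 × 140977.4 / 111227.4 ≈ 37897 mm.
Depth of field = Df − Dn = 37897 − 24690 ≈ 13207 mm ≈ 13.2 m.

13.2 m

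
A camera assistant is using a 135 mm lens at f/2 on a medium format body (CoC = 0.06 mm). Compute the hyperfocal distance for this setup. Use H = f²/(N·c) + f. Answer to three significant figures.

Hyperfocal distance H = f²/(N·c) + f = 135²/(2 × 0.06) + 135 = 18225/0.12 + 135 ≈ 152010.0 mm ≈ 152 m.

152 m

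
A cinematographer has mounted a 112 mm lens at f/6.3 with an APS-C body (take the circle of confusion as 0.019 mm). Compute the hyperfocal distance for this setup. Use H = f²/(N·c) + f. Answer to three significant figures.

105 m

Hyperfocal distance H = f²/(N·c) + f = 112²/(6.3 × 0.019) + 112 = 12544/0.1197 + 112 ≈ 104907.3 mm ≈ 105 m.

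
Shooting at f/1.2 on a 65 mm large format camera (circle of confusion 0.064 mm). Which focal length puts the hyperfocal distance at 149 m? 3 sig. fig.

107 mm

From H = f²/(N·c) + f, with f ≪ H: f ≈ √(H·N·c) = √(149000 × 1.2 × 0.064) = √11443 ≈ 107.0 mm.
The +f correction barely moves this — solving exactly, f² + N·c·f − N·c·H = 0 ⇒ f = (−N·c + √((N·c)² + 4·N·c·H))/2 = (−0.0768 + √45773)/2 ≈ 106.93 mm, so f ≈ 107 mm.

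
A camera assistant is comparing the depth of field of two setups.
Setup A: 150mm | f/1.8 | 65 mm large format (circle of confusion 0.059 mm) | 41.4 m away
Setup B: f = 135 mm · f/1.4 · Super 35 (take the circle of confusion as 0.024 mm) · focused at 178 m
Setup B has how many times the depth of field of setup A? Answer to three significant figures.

Setup A: H = 150²/(1.8×0.059) + 150 ≈ 212014.4 mm; DoF = Df − Dn = 51409 − 34653 ≈ 16756 mm.
Setup B: H = 135²/(1.4×0.024) + 135 ≈ 542545.7 mm; DoF = Df − Dn = 264848 − 134045 ≈ 130803 mm.
Ratio = 130803 / 16756 ≈ 7.81.

7.81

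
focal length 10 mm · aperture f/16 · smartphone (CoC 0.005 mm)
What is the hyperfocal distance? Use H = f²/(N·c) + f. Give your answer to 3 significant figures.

Hyperfocal distance H = f²/(N·c) + f = 10²/(16 × 0.005) + 10 = 100/0.08 + 10 ≈ 1260.0 mm ≈ 1.26 m.

1.26 m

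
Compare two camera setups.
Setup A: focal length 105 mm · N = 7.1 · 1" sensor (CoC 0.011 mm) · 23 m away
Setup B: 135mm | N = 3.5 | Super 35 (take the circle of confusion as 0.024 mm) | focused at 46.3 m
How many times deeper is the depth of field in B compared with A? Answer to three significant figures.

2.69

Setup A: H = 105²/(7.1×0.011) + 105 ≈ 141270.2 mm; DoF = Df − Dn = 27452.4 − 19790.3 ≈ 7662.1 mm.
Setup B: H = 135²/(3.5×0.024) + 135 ≈ 217099.3 mm; DoF = Df − Dn = 58814 − 38177 ≈ 20637 mm.
Ratio = 20637 / 7662.1 ≈ 2.69.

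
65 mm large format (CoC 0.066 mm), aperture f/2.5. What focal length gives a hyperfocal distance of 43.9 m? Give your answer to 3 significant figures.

85.0 mm

From H = f²/(N·c) + f, with f ≪ H: f ≈ √(H·N·c) = √(43900 × 2.5 × 0.066) = √7243.5 ≈ 85.11 mm.
Exact: f² + N·c·f − N·c·H = 0 ⇒ f = (−N·c + √((N·c)² + 4·N·c·H))/2 = (−0.165 + √28974)/2 ≈ 85.026 mm ≈ 85.0 mm.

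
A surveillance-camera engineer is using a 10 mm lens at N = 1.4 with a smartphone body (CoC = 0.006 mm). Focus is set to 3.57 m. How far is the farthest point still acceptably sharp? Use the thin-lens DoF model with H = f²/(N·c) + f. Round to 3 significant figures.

Hyperfocal distance H = f²/(N·c) + f = 10²/(1.4 × 0.006) + 10 = 100/0.0084 + 10 ≈ 11914.8 mm ≈ 11.91 m.
Far limit Df = s·(H − f)/(H − s) = 3570 × (11914.8 − 10) / (11914.8 − 3570) = 3570 × 11904.8 / 8344.8 ≈ 5093.0 mm ≈ 5.09 m.

5.09 m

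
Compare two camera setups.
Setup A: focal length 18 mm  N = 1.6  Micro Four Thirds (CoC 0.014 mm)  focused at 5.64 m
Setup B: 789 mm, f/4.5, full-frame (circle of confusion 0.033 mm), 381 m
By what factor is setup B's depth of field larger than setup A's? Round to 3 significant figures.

13.5

Setup A: H = 18²/(1.6×0.014) + 18 ≈ 14482.3 mm; DoF = Df − Dn = 9226.0 − 4061.4 ≈ 5164.6 mm.
Setup B: H = 789²/(4.5×0.033) + 789 ≈ 4192849.6 mm; DoF = Df − Dn = 419003 − 349318 ≈ 69685 mm.
Ratio = 69685 / 5164.6 ≈ 13.5.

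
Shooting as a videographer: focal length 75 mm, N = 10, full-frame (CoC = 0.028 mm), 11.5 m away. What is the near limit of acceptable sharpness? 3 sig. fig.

7.33 m

Hyperfocal distance H = f²/(N·c) + f = 75²/(10 × 0.028) + 75 = 5625/0.28 + 75 ≈ 20164.3 mm ≈ 20.16 m.
Near limit Dn = s·(H − f)/(H + s − 2f) = 11500 × (20164.3 − 75) / (20164.3 + 11500 − 2 × 75) = 11500 × 20089.3 / 31514.3 ≈ 7330.9 mm ≈ 7.33 m.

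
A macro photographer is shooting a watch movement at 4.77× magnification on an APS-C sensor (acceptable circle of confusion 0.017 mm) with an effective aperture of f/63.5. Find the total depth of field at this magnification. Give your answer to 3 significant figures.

0.0949 mm

At magnification m, DoF ≈ 2·N_eff·c/m² = 2 × 63.5 × 0.017 / 4.77² = 2.159 / 22.75 ≈ 0.0949 mm.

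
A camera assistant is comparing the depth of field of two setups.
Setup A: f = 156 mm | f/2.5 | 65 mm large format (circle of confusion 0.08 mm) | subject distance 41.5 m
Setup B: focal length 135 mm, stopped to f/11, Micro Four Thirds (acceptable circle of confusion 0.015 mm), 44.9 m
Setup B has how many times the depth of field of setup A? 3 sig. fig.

Setup A: H = 156²/(2.5×0.08) + 156 ≈ 121836.0 mm; DoF = Df − Dn = 62857 − 30975 ≈ 31882 mm.
Setup B: H = 135²/(11×0.015) + 135 ≈ 110589.5 mm; DoF = Df − Dn = 75498 − 31951 ≈ 43547 mm.
Ratio = 43547 / 31882 ≈ 1.37.

1.37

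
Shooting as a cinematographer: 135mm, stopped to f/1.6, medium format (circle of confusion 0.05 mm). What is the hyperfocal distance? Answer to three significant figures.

Hyperfocal distance H = f²/(N·c) + f = 135²/(1.6 × 0.05) + 135 = 18225/0.08 + 135 ≈ 227947.5 mm ≈ 228 m.

228 m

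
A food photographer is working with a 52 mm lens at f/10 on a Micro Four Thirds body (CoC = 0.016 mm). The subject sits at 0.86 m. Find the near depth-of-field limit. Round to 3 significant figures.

0.821 m

Hyperfocal distance H = f²/(N·c) + f = 52²/(10 × 0.016) + 52 = 2704/0.16 + 52 ≈ 16952.0 mm ≈ 16.95 m.
Near limit Dn = s·(H − f)/(H + s − 2f) = 860 × (16952.0 − 52) / (16952.0 + 860 − 2 × 52) = 860 × 16900.0 / 17708.0 ≈ 820.76 mm ≈ 0.821 m.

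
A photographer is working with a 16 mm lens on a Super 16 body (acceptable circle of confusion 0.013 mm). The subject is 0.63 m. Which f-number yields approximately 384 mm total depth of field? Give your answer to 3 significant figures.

f/9

Write h = H − f = f²/(N·c). The thin-lens limits are Dn = s·h/(h + (s−f)) and Df = s·h/(h − (s−f)), so DoF = Df − Dn = 2·s·(s−f)·h / (h² − (s−f)²).
That is a quadratic in h: DoF·h² − 2·s·(s−f)·h − DoF·(s−f)² = 0 ⇒ h = (s−f)·(s + √(s² + DoF²)) / DoF = 614 × (630 + √(630² + 384²)) / 384 = 614 × (630 + 737.805) / 384 ≈ 2187.1 mm.
Then N = f²/(c·h) = 16² / (0.013 × 2187.1) = 256 / 28.432 ≈ 9.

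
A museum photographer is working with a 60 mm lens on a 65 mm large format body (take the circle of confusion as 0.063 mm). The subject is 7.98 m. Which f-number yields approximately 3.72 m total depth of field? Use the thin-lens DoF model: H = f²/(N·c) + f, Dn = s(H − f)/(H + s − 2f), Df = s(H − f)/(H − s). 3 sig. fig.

f/1.60

Write h = H − f = f²/(N·c). The thin-lens limits are Dn = s·h/(h + (s−f)) and Df = s·h/(h − (s−f)), so DoF = Df − Dn = 2·s·(s−f)·h / (h² − (s−f)²).
That is a quadratic in h: DoF·h² − 2·s·(s−f)·h − DoF·(s−f)² = 0 ⇒ h = (s−f)·(s + √(s² + DoF²)) / DoF = 7920 × (7980 + √(7980² + 3720²)) / 3720 = 7920 × (7980 + 8804.48) / 3720 ≈ 35735 mm.
Then N = f²/(c·h) = 60² / (0.063 × 35735) = 3600 / 2251.3 ≈ 1.60.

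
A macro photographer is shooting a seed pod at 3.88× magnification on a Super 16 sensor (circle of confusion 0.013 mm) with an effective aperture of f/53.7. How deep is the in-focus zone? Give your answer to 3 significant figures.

At magnification m, DoF ≈ 2·N_eff·c/m² = 2 × 53.7 × 0.013 / 3.88² = 1.396 / 15.05 ≈ 0.0927 mm.

0.0927 mm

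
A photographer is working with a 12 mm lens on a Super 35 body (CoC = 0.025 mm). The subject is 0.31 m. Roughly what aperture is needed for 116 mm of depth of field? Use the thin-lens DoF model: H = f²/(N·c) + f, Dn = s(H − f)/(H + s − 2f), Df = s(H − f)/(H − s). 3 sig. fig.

Write h = H − f = f²/(N·c). The thin-lens limits are Dn = s·h/(h + (s−f)) and Df = s·h/(h − (s−f)), so DoF = Df − Dn = 2·s·(s−f)·h / (h² − (s−f)²).
That is a quadratic in h: DoF·h² − 2·s·(s−f)·h − DoF·(s−f)² = 0 ⇒ h = (s−f)·(s + √(s² + DoF²)) / DoF = 298 × (310 + √(310² + 116²)) / 116 = 298 × (310 + 330.992) / 116 ≈ 1646.7 mm.
Then N = f²/(c·h) = 12² / (0.025 × 1646.7) = 144 / 41.167 ≈ 3.50.

f/3.50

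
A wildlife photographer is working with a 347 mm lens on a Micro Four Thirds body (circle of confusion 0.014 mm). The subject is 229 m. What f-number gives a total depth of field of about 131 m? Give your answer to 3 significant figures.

f/10

Write h = H − f = f²/(N·c). The thin-lens limits are Dn = s·h/(h + (s−f)) and Df = s·h/(h − (s−f)), so DoF = Df − Dn = 2·s·(s−f)·h / (h² − (s−f)²).
That is a quadratic in h: DoF·h² − 2·s·(s−f)·h − DoF·(s−f)² = 0 ⇒ h = (s−f)·(s + √(s² + DoF²)) / DoF = 228653 × (229000 + √(229000² + 131000²)) / 131000 = 228653 × (229000 + 263822) / 131000 ≈ 860192 mm.
Then N = f²/(c·h) = 347² / (0.014 × 860192) = 120409 / 12043 ≈ 10.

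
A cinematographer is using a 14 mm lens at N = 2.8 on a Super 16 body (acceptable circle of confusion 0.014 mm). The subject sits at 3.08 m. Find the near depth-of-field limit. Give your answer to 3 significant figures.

1.91 m

Hyperfocal distance H = f²/(N·c) + f = 14²/(2.8 × 0.014) + 14 = 196/0.0392 + 14 ≈ 5014.0 mm ≈ 5.014 m.
Near limit Dn = s·(H − f)/(H + s − 2f) = 3080 × (5014.0 − 14) / (5014.0 + 3080 − 2 × 14) = 3080 × 5000.0 / 8066.0 ≈ 1909.2 mm ≈ 1.91 m.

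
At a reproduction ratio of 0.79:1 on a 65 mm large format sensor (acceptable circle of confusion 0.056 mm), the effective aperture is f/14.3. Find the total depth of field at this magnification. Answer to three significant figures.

At magnification m, DoF ≈ 2·N_eff·c/m² = 2 × 14.3 × 0.056 / 0.79² = 1.602 / 0.6241 ≈ 2.57 mm.

2.57 mm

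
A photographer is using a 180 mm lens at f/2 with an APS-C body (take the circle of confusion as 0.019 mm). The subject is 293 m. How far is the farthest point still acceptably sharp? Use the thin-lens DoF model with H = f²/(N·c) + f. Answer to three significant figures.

Hyperfocal distance H = f²/(N·c) + f = 180²/(2 × 0.019) + 180 = 32400/0.038 + 180 ≈ 852811.6 mm ≈ 852.8 m.
Far limit Df = s·(H − f)/(H − s) = 293000 × (852811.6 − 180) / (852811.6 − 293000) = 293000 × 852631.6 / 559811.6 ≈ 446259 mm ≈ 446 m.

446 m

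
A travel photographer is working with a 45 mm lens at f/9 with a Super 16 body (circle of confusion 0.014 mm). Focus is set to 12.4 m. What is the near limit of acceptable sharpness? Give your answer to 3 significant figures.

Hyperfocal distance H = f²/(N·c) + f = 45²/(9 × 0.014) + 45 = 2025/0.126 + 45 ≈ 16116.4 mm ≈ 16.12 m.
Near limit Dn = s·(H − f)/(H + s − 2f) = 12400 × (16116.4 − 45) / (16116.4 + 12400 − 2 × 45) = 12400 × 16071.4 / 28426.4 ≈ 7010.6 mm ≈ 7.01 m.

7.01 m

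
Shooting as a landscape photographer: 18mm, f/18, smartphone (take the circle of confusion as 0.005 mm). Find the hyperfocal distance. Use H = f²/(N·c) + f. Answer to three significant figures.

3.62 m

Hyperfocal distance H = f²/(N·c) + f = 18²/(18 × 0.005) + 18 = 324/0.09 + 18 ≈ 3618.0 mm ≈ 3.62 m.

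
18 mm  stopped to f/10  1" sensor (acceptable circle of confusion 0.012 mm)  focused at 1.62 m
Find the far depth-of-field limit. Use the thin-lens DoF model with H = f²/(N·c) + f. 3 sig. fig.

Hyperfocal distance H = f²/(N·c) + f = 18²/(10 × 0.012) + 18 = 324/0.12 + 18 ≈ 2718.0 mm ≈ 2.718 m.
Far limit Df = s·(H − f)/(H − s) = 1620 × (2718.0 − 18) / (2718.0 − 1620) = 1620 × 2700.0 / 1098.0 ≈ 3983.6 mm ≈ 3.98 m.

3.98 m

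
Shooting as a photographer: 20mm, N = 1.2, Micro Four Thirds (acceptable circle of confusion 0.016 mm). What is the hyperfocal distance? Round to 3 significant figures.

20.9 m

Hyperfocal distance H = f²/(N·c) + f = 20²/(1.2 × 0.016) + 20 = 400/0.0192 + 20 ≈ 20853.3 mm ≈ 20.9 m.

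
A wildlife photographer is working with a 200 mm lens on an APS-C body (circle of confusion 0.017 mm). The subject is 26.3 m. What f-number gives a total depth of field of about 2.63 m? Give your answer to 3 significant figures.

f/4.50

Write h = H − f = f²/(N·c). The thin-lens limits are Dn = s·h/(h + (s−f)) and Df = s·h/(h − (s−f)), so DoF = Df − Dn = 2·s·(s−f)·h / (h² − (s−f)²).
That is a quadratic in h: DoF·h² − 2·s·(s−f)·h − DoF·(s−f)² = 0 ⇒ h = (s−f)·(s + √(s² + DoF²)) / DoF = 26100 × (26300 + √(26300² + 2630²)) / 2630 = 26100 × (26300 + 26431.2) / 2630 ≈ 523302 mm.
Then N = f²/(c·h) = 200² / (0.017 × 523302) = 40000 / 8896.1 ≈ 4.50.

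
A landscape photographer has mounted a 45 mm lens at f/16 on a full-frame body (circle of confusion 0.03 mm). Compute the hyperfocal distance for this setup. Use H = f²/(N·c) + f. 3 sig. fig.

4.26 m

Hyperfocal distance H = f²/(N·c) + f = 45²/(16 × 0.03) + 45 = 2025/0.48 + 45 ≈ 4263.8 mm ≈ 4.26 m.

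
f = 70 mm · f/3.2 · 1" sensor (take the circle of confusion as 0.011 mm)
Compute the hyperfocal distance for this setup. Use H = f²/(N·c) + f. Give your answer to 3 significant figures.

Hyperfocal distance H = f²/(N·c) + f = 70²/(3.2 × 0.011) + 70 = 4900/0.0352 + 70 ≈ 139274.5 mm ≈ 139 m.

139 m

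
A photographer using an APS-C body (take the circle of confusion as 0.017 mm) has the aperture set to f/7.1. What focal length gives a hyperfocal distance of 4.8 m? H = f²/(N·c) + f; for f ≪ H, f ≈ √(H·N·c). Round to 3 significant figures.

From H = f²/(N·c) + f, with f ≪ H: f ≈ √(H·N·c) = √(4800 × 7.1 × 0.017) = √579.36 ≈ 24.07 mm.
Exact: f² + N·c·f − N·c·H = 0 ⇒ f = (−N·c + √((N·c)² + 4·N·c·H))/2 = (−0.1207 + √2317.5)/2 ≈ 24.010 mm ≈ 24.0 mm.

24.0 mm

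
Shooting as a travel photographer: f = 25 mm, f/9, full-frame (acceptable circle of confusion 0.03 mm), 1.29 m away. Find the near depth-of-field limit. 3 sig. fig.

Hyperfocal distance H = f²/(N·c) + f = 25²/(9 × 0.03) + 25 = 625/0.27 + 25 ≈ 2339.8 mm ≈ 2.340 m.
Near limit Dn = s·(H − f)/(H + s − 2f) = 1290 × (2339.8 − 25) / (2339.8 + 1290 − 2 × 25) = 1290 × 2314.8 / 3579.8 ≈ 834.15 mm ≈ 0.834 m.

0.834 m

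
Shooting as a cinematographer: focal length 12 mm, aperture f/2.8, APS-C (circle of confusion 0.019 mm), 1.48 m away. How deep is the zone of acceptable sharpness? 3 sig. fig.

Hyperfocal distance H = f²/(N·c) + f = 12²/(2.8 × 0.019) + 12 = 144/0.0532 + 12 ≈ 2718.8 mm ≈ 2.719 m.
Near limit Dn = s·(H − f)/(H + s − 2f) = 1480 × (2718.8 − 12) / (2718.8 + 1480 − 2 × 12) = 1480 × 2706.8 / 4174.8 ≈ 959.6 mm.
Far limit Df = s·(H − f)/(H − s) = 1480 × (2718.8 − 12) / (2718.8 − 1480) = 1480 × 2706.8 / 1238.8 ≈ 3233.9 mm.
Depth of field = Df − Dn = 3233.9 − 959.6 ≈ 2274.3 mm ≈ 2.27 m.

2.27 m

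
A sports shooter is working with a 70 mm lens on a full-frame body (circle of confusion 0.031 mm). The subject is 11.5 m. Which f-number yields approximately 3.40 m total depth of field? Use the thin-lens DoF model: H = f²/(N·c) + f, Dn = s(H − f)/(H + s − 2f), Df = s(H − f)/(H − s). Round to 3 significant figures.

f/2.00

Write h = H − f = f²/(N·c). The thin-lens limits are Dn = s·h/(h + (s−f)) and Df = s·h/(h − (s−f)), so DoF = Df − Dn = 2·s·(s−f)·h / (h² − (s−f)²).
That is a quadratic in h: DoF·h² − 2·s·(s−f)·h − DoF·(s−f)² = 0 ⇒ h = (s−f)·(s + √(s² + DoF²)) / DoF = 11430 × (11500 + √(11500² + 3400²)) / 3400 = 11430 × (11500 + 11992.1) / 3400 ≈ 78975 mm.
Then N = f²/(c·h) = 70² / (0.031 × 78975) = 4900 / 2448.2 ≈ 2.00.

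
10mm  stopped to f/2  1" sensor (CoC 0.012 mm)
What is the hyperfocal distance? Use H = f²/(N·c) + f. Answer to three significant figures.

Hyperfocal distance H = f²/(N·c) + f = 10²/(2 × 0.012) + 10 = 100/0.024 + 10 ≈ 4176.7 mm ≈ 4.18 m.

4.18 m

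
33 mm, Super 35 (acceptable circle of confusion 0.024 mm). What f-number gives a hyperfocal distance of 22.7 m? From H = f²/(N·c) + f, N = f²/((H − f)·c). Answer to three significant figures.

f/2.00

Rearrange H = f²/(N·c) + f for N: N = f² / ((H − f)·c).
N = 33² / ((22700 − 33) × 0.024) = 1089 / 544.0 ≈ 2.00.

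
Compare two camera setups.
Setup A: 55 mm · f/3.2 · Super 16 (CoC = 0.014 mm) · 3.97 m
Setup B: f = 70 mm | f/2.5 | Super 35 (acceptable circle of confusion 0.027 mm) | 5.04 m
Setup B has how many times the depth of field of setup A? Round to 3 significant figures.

1.50

Setup A: H = 55²/(3.2×0.014) + 55 ≈ 67577.3 mm; DoF = Df − Dn = 4214.35 − 3752.43 ≈ 461.92 mm.
Setup B: H = 70²/(2.5×0.027) + 70 ≈ 72662.6 mm; DoF = Df − Dn = 5410.42 − 4717.05 ≈ 693.37 mm.
Ratio = 693.37 / 461.92 ≈ 1.50.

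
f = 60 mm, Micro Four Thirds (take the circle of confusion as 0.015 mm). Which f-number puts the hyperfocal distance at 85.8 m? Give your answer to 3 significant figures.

f/2.80

Rearrange H = f²/(N·c) + f for N: N = f² / ((H − f)·c).
N = 60² / ((85800 − 60) × 0.015) = 3600 / 1286 ≈ 2.80.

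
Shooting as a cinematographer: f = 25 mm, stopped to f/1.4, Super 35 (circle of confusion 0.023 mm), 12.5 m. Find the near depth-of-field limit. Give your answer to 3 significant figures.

Hyperfocal distance H = f²/(N·c) + f = 25²/(1.4 × 0.023) + 25 = 625/0.0322 + 25 ≈ 19434.9 mm ≈ 19.43 m.
Near limit Dn = s·(H − f)/(H + s − 2f) = 12500 × (19434.9 − 25) / (19434.9 + 12500 − 2 × 25) = 12500 × 19409.9 / 31884.9 ≈ 7609.4 mm ≈ 7.61 m.

7.61 m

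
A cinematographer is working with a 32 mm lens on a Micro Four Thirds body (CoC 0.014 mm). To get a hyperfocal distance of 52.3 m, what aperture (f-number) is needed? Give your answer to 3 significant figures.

f/1.40

Rearrange H = f²/(N·c) + f for N: N = f² / ((H − f)·c).
N = 32² / ((52300 − 32) × 0.014) = 1024 / 731.8 ≈ 1.40.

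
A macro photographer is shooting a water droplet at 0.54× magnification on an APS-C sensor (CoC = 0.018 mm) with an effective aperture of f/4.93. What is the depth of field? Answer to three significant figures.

0.609 mm

At magnification m, DoF ≈ 2·N_eff·c/m² = 2 × 4.93 × 0.018 / 0.54² = 0.1775 / 0.2916 ≈ 0.609 mm.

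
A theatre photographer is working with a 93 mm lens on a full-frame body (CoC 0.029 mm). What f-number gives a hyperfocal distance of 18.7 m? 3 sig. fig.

f/16

Rearrange H = f²/(N·c) + f for N: N = f² / ((H − f)·c).
N = 93² / ((18700 − 93) × 0.029) = 8649 / 539.6 ≈ 16.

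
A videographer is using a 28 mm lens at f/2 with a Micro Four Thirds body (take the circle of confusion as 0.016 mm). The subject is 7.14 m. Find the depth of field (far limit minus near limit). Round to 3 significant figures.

Hyperfocal distance H = f²/(N·c) + f = 28²/(2 × 0.016) + 28 = 784/0.032 + 28 ≈ 24528.0 mm ≈ 24.53 m.
Near limit Dn = s·(H − f)/(H + s − 2f) = 7140 × (24528.0 − 28) / (24528.0 + 7140 − 2 × 28) = 7140 × 24500.0 / 31612.0 ≈ 5533.7 mm.
Far limit Df = s·(H − f)/(H − s) = 7140 × (24528.0 − 28) / (24528.0 − 7140) = 7140 × 24500.0 / 17388.0 ≈ 10060.4 mm.
Depth of field = Df − Dn = 10060.4 − 5533.7 ≈ 4526.7 mm ≈ 4.53 m.

4.53 m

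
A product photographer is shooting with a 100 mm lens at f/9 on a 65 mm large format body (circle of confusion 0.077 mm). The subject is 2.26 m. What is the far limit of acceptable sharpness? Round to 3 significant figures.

2.66 m

Hyperfocal distance H = f²/(N·c) + f = 100²/(9 × 0.077) + 100 = 10000/0.693 + 100 ≈ 14530.0 mm ≈ 14.53 m.
Far limit Df = s·(H − f)/(H − s) = 2260 × (14530.0 − 100) / (14530.0 − 2260) = 2260 × 14430.0 / 12270.0 ≈ 2657.8 mm ≈ 2.66 m.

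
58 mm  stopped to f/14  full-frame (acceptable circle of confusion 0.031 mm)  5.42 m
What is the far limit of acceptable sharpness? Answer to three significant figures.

Hyperfocal distance H = f²/(N·c) + f = 58²/(14 × 0.031) + 58 = 3364/0.434 + 58 ≈ 7809.2 mm ≈ 7.809 m.
Far limit Df = s·(H − f)/(H − s) = 5420 × (7809.2 − 58) / (7809.2 − 5420) = 5420 × 7751.2 / 2389.2 ≈ 17584 mm ≈ 17.6 m.

17.6 m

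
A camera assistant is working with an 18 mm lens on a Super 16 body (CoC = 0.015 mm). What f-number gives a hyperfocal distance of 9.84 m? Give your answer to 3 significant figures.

Rearrange H = f²/(N·c) + f for N: N = f² / ((H − f)·c).
N = 18² / ((9840 − 18) × 0.015) = 324 / 147.3 ≈ 2.20.

f/2.20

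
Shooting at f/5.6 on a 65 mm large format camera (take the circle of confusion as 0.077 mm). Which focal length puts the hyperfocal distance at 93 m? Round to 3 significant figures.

200 mm

From H = f²/(N·c) + f, with f ≪ H: f ≈ √(H·N·c) = √(93000 × 5.6 × 0.077) = √40102 ≈ 200.3 mm.
The +f correction barely moves this — solving exactly, f² + N·c·f − N·c·H = 0 ⇒ f = (−N·c + √((N·c)² + 4·N·c·H))/2 = (−0.4312 + √160407)/2 ≈ 200.04 mm, so f ≈ 200 mm.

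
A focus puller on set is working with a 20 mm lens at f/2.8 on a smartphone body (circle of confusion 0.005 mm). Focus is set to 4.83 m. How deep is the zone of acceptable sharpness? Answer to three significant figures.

1.67 m

Hyperfocal distance H = f²/(N·c) + f = 20²/(2.8 × 0.005) + 20 = 400/0.014 + 20 ≈ 28591.4 mm ≈ 28.59 m.
Near limit Dn = s·(H − f)/(H + s − 2f) = 4830 × (28591.4 − 20) / (28591.4 + 4830 − 2 × 20) = 4830 × 28571.4 / 33381.4 ≈ 4134.0 mm.
Far limit Df = s·(H − f)/(H − s) = 4830 × (28591.4 − 20) / (28591.4 − 4830) = 4830 × 28571.4 / 23761.4 ≈ 5807.7 mm.
Depth of field = Df − Dn = 5807.7 − 4134.0 ≈ 1673.7 mm ≈ 1.67 m.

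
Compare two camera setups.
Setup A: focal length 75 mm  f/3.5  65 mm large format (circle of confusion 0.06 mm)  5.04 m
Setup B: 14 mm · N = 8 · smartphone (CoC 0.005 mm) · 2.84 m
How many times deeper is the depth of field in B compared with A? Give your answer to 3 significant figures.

2.54

Setup A: H = 75²/(3.5×0.06) + 75 ≈ 26860.7 mm; DoF = Df − Dn = 6186.8 − 4251.9 ≈ 1934.9 mm.
Setup B: H = 14²/(8×0.005) + 14 ≈ 4914.0 mm; DoF = Df − Dn = 6709.7 − 1801.2 ≈ 4908.5 mm.
Ratio = 4908.5 / 1934.9 ≈ 2.54.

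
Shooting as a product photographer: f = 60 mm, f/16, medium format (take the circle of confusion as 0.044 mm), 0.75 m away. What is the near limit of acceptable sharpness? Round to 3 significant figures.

0.661 m

Hyperfocal distance H = f²/(N·c) + f = 60²/(16 × 0.044) + 60 = 3600/0.704 + 60 ≈ 5173.6 mm ≈ 5.174 m.
Near limit Dn = s·(H − f)/(H + s − 2f) = 750 × (5173.6 − 60) / (5173.6 + 750 − 2 × 60) = 750 × 5113.6 / 5803.6 ≈ 660.83 mm ≈ 0.661 m.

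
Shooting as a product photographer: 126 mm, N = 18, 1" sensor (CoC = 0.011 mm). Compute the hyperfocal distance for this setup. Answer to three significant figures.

80.3 m

Hyperfocal distance H = f²/(N·c) + f = 126²/(18 × 0.011) + 126 = 15876/0.198 + 126 ≈ 80307.8 mm ≈ 80.3 m.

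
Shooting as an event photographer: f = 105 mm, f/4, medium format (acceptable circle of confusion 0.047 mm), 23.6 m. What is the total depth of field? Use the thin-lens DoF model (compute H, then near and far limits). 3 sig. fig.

Hyperfocal distance H = f²/(N·c) + f = 105²/(4 × 0.047) + 105 = 11025/0.188 + 105 ≈ 58748.6 mm ≈ 58.75 m.
Near limit Dn = s·(H − f)/(H + s − 2f) = 23600 × (58748.6 − 105) / (58748.6 + 23600 − 2 × 105) = 23600 × 58643.6 / 82138.6 ≈ 16849 mm.
Far limit Df = s·(H − f)/(H − s) = 23600 × (58748.6 − 105) / (58748.6 − 23600) = 23600 × 58643.6 / 35148.6 ≈ 39375 mm.
Depth of field = Df − Dn = 39375 − 16849 ≈ 22526 mm ≈ 22.5 m.

22.5 m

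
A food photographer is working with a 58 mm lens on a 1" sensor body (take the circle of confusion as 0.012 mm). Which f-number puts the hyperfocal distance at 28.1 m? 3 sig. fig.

Rearrange H = f²/(N·c) + f for N: N = f² / ((H − f)·c).
N = 58² / ((28100 − 58) × 0.012) = 3364 / 336.5 ≈ 10.

f/10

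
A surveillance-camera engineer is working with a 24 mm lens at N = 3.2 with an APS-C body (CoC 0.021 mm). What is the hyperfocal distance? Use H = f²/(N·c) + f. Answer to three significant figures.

8.60 m

Hyperfocal distance H = f²/(N·c) + f = 24²/(3.2 × 0.021) + 24 = 576/0.0672 + 24 ≈ 8595.4 mm ≈ 8.60 m.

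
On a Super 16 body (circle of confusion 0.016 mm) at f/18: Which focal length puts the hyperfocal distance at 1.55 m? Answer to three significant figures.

21.0 mm

From H = f²/(N·c) + f, with f ≪ H: f ≈ √(H·N·c) = √(1550 × 18 × 0.016) = √446.40 ≈ 21.13 mm.
Exact: f² + N·c·f − N·c·H = 0 ⇒ f = (−N·c + √((N·c)² + 4·N·c·H))/2 = (−0.288 + √1785.7)/2 ≈ 20.985 mm ≈ 21.0 mm.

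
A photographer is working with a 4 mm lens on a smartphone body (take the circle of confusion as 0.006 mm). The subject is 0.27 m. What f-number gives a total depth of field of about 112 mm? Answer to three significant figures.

Write h = H − f = f²/(N·c). The thin-lens limits are Dn = s·h/(h + (s−f)) and Df = s·h/(h − (s−f)), so DoF = Df − Dn = 2·s·(s−f)·h / (h² − (s−f)²).
That is a quadratic in h: DoF·h² − 2·s·(s−f)·h − DoF·(s−f)² = 0 ⇒ h = (s−f)·(s + √(s² + DoF²)) / DoF = 266 × (270 + √(270² + 112²)) / 112 = 266 × (270 + 292.308) / 112 ≈ 1335.5 mm.
Then N = f²/(c·h) = 4² / (0.006 × 1335.5) = 16 / 8.0129 ≈ 2.00.

f/2.00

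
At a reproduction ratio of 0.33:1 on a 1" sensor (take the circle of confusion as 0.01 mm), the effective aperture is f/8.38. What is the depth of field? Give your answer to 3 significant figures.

1.54 mm

At magnification m, DoF ≈ 2·N_eff·c/m² = 2 × 8.38 × 0.01 / 0.33² = 0.1676 / 0.1089 ≈ 1.54 mm.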